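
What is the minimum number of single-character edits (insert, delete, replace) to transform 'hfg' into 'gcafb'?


Building DP table for s1='hfg' (len 3) and s2='gcafb' (len 5):
       g  c  a  f  b
    0  1  2  3  4  5
  h 1  1  2  3  4  5
  f 2  2  2  3  3  4
  g 3  2  3  3  4  4
Edit distance = dp[3][5] = 4

4


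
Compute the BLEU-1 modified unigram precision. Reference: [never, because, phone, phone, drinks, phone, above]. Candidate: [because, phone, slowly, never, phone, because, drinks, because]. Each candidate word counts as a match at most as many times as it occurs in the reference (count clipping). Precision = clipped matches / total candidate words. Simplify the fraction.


Reference word counts: {'above': 1, 'because': 1, 'drinks': 1, 'never': 1, 'phone': 3}
Checking each candidate word (with clipping):
  'because' -> in reference (ref count 1, used 1/1) -> match (matches: 1)
  'phone' -> in reference (ref count 3, used 1/3) -> match (matches: 2)
  'slowly' -> not in reference -> no match (matches: 2)
  'never' -> in reference (ref count 1, used 1/1) -> match (matches: 3)
  'phone' -> in reference (ref count 3, used 2/3) -> match (matches: 4)
  'because' -> ref count 1 already used up (1/1) -> clipped, no match (matches: 4)
  'drinks' -> in reference (ref count 1, used 1/1) -> match (matches: 5)
  'because' -> ref count 1 already used up (1/1) -> clipped, no match (matches: 5)
Clipped matches: 5, Candidate length: 8
Precision = 5/8

5/8


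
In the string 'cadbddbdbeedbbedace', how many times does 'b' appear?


Scanning 'cadbddbdbeedbbedace' for 'b':
  Position 3: 'b' -> MATCH (count: 1)
  Position 6: 'b' -> MATCH (count: 2)
  Position 8: 'b' -> MATCH (count: 3)
  Position 12: 'b' -> MATCH (count: 4)
  Position 13: 'b' -> MATCH (count: 5)
Total occurrences of 'b': 5

5


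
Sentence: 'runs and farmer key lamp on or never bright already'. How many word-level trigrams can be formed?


Word trigrams from [10] words:
  Trigram 1: (runs and farmer)
  Trigram 2: (and farmer key)
  Trigram 3: (farmer key lamp)
  Trigram 4: (key lamp on)
  Trigram 5: (lamp on or)
  Trigram 6: (on or never)
  Trigram 7: (or never bright)
  Trigram 8: (never bright already)
Total word trigrams: 10 - 2 = 8

8


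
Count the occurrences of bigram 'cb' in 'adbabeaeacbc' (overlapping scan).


Scanning 'adbabeaeacbc' for bigram 'cb':
  Position 0: 'ad' -> no
  Position 1: 'db' -> no
  Position 2: 'ba' -> no
  Position 3: 'ab' -> no
  Position 4: 'be' -> no
  Position 5: 'ea' -> no
  Position 6: 'ae' -> no
  Position 7: 'ea' -> no
  Position 8: 'ac' -> no
  Position 9: 'cb' -> MATCH
  Position 10: 'bc' -> no
Total matches: 1

1


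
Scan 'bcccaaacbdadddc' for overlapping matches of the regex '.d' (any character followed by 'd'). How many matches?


Pattern: .d means any character followed by 'd'.
Scanning 'bcccaaacbdadddc' position-by-position:
  Pos 0: window 'bc' -> no
  Pos 1: window 'cc' -> no
  Pos 2: window 'cc' -> no
  Pos 3: window 'ca' -> no
  Pos 4: window 'aa' -> no
  Pos 5: window 'aa' -> no
  Pos 6: window 'ac' -> no
  Pos 7: window 'cb' -> no
  Pos 8: window 'bd' -> MATCH
  Pos 9: window 'da' -> no
  Pos 10: window 'ad' -> MATCH
  Pos 11: window 'dd' -> MATCH
  Pos 12: window 'dd' -> MATCH
  Pos 13: window 'dc' -> no
  Pos 14: window 'c' -> no
Total matches: 4

4


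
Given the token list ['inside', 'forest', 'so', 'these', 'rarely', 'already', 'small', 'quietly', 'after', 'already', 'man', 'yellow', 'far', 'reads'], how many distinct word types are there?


Listing all tokens and tracking unique types:
  Token 1: 'inside' -> NEW (unique so far: 1)
  Token 2: 'forest' -> NEW (unique so far: 2)
  Token 3: 'so' -> NEW (unique so far: 3)
  Token 4: 'these' -> NEW (unique so far: 4)
  Token 5: 'rarely' -> NEW (unique so far: 5)
  Token 6: 'already' -> NEW (unique so far: 6)
  Token 7: 'small' -> NEW (unique so far: 7)
  Token 8: 'quietly' -> NEW (unique so far: 8)
  Token 9: 'after' -> NEW (unique so far: 9)
  Token 10: 'already' -> duplicate (unique so far: 9)
  Token 11: 'man' -> NEW (unique so far: 10)
  Token 12: 'yellow' -> NEW (unique so far: 11)
  Token 13: 'far' -> NEW (unique so far: 12)
  Token 14: 'reads' -> NEW (unique so far: 13)
Unique types: ('after', 'already', 'far', 'forest', 'inside', 'man', 'quietly', 'rarely', 'reads', 'small', 'so', 'these', 'yellow')
Vocabulary size: 13

13


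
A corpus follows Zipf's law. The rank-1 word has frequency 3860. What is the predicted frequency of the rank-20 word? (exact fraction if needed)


Zipf's law: freq(rank) = f1 / rank
f1 = 3860, rank = 20
freq = 3860 / 20
= 193

193


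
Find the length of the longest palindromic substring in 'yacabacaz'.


Scanning 'yacabacaz' for palindromic substrings.
Substring at positions 1-7: 'acabaca'.
Check: reverse('acabaca') = 'acabaca' -> palindrome confirmed.
Neighbouring characters ('y' / 'z') break symmetry, so it cannot extend further.
No longer palindromic substring exists; longest length = 7

7


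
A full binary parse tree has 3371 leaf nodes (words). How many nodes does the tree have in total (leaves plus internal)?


Leaf nodes (terminals): 3371
Internal nodes = n - 1 = 3371 - 1 = 3370
Total = leaves + internal = 3371 + 3370 = 6741

6741


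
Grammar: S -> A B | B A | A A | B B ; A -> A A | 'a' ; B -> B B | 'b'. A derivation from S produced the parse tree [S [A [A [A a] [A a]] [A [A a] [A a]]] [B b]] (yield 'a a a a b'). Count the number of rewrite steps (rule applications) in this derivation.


Every bracketed nonterminal node [X ...] in the tree is produced by exactly one rule application.
Reading the tree off as a leftmost derivation:
  Step 1: S  =>  A B   (applied S -> A B)
  Step 2: A B  =>  A A B   (applied A -> A A)
  Step 3: A A B  =>  A A A B   (applied A -> A A)
  Step 4: A A A B  =>  a A A B   (applied A -> a)
  Step 5: a A A B  =>  a a A B   (applied A -> a)
  Step 6: a a A B  =>  a a A A B   (applied A -> A A)
  Step 7: a a A A B  =>  a a a A B   (applied A -> a)
  Step 8: a a a A B  =>  a a a a B   (applied A -> a)
  Step 9: a a a a B  =>  a a a a b   (applied B -> b)
Final yield: a a a a b
Total rewrite steps: 9

9


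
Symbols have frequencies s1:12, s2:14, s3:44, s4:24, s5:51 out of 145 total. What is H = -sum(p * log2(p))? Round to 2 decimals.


Computing entropy H = -sum(p_i * log2(p_i)):
  s1: p = 12/145 = 0.0828, -p*log2(p) = 0.2975
  s2: p = 14/145 = 0.0966, -p*log2(p) = 0.3256
  s3: p = 44/145 = 0.3034, -p*log2(p) = 0.5221
  s4: p = 24/145 = 0.1655, -p*log2(p) = 0.4295
  s5: p = 51/145 = 0.3517, -p*log2(p) = 0.5302
H = sum of terms = 2.1049
Rounded to 2 decimals: 2.10

2.10


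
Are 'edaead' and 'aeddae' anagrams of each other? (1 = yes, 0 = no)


Sort characters of 'edaead': 'aaddee'
Sort characters of 'aeddae': 'aaddee'
Sorted forms match -> they ARE anagrams
Result: 1

1


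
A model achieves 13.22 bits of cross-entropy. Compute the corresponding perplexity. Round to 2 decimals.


Perplexity formula: PP = 2^H
H = 13.22
PP = 2^13.22
Decompose: 2^13.22 = 2^13 * 2^0.22
2^13 = 8192, 2^0.22 ~ 1.1647336
PP ~ 8192 * 1.1647336 = 9541.4976512
Rounded to 2 decimals: 9541.50

9541.50


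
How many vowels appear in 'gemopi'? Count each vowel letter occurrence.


Scanning each character of 'gemopi':
  Position 1: 'g' -> consonant (running count: 0)
  Position 2: 'e' -> vowel (running count: 1)
  Position 3: 'm' -> consonant (running count: 1)
  Position 4: 'o' -> vowel (running count: 2)
  Position 5: 'p' -> consonant (running count: 2)
  Position 6: 'i' -> vowel (running count: 3)
Total vowels: 3

3


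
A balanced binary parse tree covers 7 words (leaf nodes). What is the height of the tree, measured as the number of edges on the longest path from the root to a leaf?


In a balanced binary tree with n leaves the deepest leaf is ceil(log2(n)) edges below the root.
log2(7) = 2.8074
ceil(2.8074) = 3
height (edges) = 3

3


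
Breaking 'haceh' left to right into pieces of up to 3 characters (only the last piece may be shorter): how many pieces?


'haceh' has 5 characters.
Chunking with max size 3:
  Chunk 1: 'hac' (positions 0-2)
  Chunk 2: 'eh' (positions 3-4)
Total chunks: ceil(5 / 3) = 2

2


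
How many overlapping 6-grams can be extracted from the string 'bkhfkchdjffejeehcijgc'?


String 'bkhfkchdjffejeehcijgc' has length L = 21.
Number of overlapping n-grams = L - n + 1
Substituting: 21 - 6 + 1 = 16

16


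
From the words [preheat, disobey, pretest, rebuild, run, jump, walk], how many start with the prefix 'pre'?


Checking each word for prefix 'pre':
  'preheat' -> YES, starts with 'pre' (count: 1)
  'disobey' -> no (count: 1)
  'pretest' -> YES, starts with 'pre' (count: 2)
  'rebuild' -> no (count: 2)
  'run' -> no (count: 2)
  'jump' -> no (count: 2)
  'walk' -> no (count: 2)
Total with prefix 'pre': 2

2


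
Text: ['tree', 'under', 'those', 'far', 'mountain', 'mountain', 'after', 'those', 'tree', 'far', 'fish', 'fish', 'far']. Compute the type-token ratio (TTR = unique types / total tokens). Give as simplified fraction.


Tokens: 13
Unique types: ('after', 'far', 'fish', 'mountain', 'those', 'tree', 'under') = 7
TTR = 7/13
Already in lowest terms.

7/13


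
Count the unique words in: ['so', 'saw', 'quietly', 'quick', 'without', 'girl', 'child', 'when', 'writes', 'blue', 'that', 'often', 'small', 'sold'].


Listing all tokens and tracking unique types:
  Token 1: 'so' -> NEW (unique so far: 1)
  Token 2: 'saw' -> NEW (unique so far: 2)
  Token 3: 'quietly' -> NEW (unique so far: 3)
  Token 4: 'quick' -> NEW (unique so far: 4)
  Token 5: 'without' -> NEW (unique so far: 5)
  Token 6: 'girl' -> NEW (unique so far: 6)
  Token 7: 'child' -> NEW (unique so far: 7)
  Token 8: 'when' -> NEW (unique so far: 8)
  Token 9: 'writes' -> NEW (unique so far: 9)
  Token 10: 'blue' -> NEW (unique so far: 10)
  Token 11: 'that' -> NEW (unique so far: 11)
  Token 12: 'often' -> NEW (unique so far: 12)
  Token 13: 'small' -> NEW (unique so far: 13)
  Token 14: 'sold' -> NEW (unique so far: 14)
Unique types: ('blue', 'child', 'girl', 'often', 'quick', 'quietly', 'saw', 'small', 'so', 'sold', 'that', 'when', 'without', 'writes')
Vocabulary size: 14

14


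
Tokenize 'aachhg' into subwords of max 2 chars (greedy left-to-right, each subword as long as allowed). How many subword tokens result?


'aachhg' has 6 characters.
Chunking with max size 2:
  Chunk 1: 'aa' (positions 0-1)
  Chunk 2: 'ch' (positions 2-3)
  Chunk 3: 'hg' (positions 4-5)
Total chunks: ceil(6 / 2) = 3

3


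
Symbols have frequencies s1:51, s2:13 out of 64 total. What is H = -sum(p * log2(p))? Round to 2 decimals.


Computing entropy H = -sum(p_i * log2(p_i)):
  s1: p = 51/64 = 0.7969, -p*log2(p) = 0.2610
  s2: p = 13/64 = 0.2031, -p*log2(p) = 0.4671
H = sum of terms = 0.7281
Rounded to 2 decimals: 0.73

0.73


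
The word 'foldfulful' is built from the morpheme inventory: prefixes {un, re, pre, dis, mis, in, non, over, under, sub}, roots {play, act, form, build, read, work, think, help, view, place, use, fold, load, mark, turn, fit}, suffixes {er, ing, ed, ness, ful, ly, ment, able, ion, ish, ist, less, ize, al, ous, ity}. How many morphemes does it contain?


Segmenting 'foldfulful' against the inventory:
  'fold' -> root (morpheme 1)
  'ful' -> suffix (morpheme 2)
  'ful' -> suffix (morpheme 3)
Total morphemes: 3

3


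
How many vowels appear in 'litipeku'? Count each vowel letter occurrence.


Scanning each character of 'litipeku':
  Position 1: 'l' -> consonant (running count: 0)
  Position 2: 'i' -> vowel (running count: 1)
  Position 3: 't' -> consonant (running count: 1)
  Position 4: 'i' -> vowel (running count: 2)
  Position 5: 'p' -> consonant (running count: 2)
  Position 6: 'e' -> vowel (running count: 3)
  Position 7: 'k' -> consonant (running count: 3)
  Position 8: 'u' -> vowel (running count: 4)
Total vowels: 4

4


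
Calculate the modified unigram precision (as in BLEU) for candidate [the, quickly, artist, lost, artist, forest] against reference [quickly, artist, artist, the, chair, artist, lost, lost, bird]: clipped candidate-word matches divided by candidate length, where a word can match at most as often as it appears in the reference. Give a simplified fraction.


Reference word counts: {'artist': 3, 'bird': 1, 'chair': 1, 'lost': 2, 'quickly': 1, 'the': 1}
Checking each candidate word (with clipping):
  'the' -> in reference (ref count 1, used 1/1) -> match (matches: 1)
  'quickly' -> in reference (ref count 1, used 1/1) -> match (matches: 2)
  'artist' -> in reference (ref count 3, used 1/3) -> match (matches: 3)
  'lost' -> in reference (ref count 2, used 1/2) -> match (matches: 4)
  'artist' -> in reference (ref count 3, used 2/3) -> match (matches: 5)
  'forest' -> not in reference -> no match (matches: 5)
Clipped matches: 5, Candidate length: 6
Precision = 5/6

5/6


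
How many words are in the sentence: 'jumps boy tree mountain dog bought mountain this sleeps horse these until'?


Counting words by splitting on spaces:
  Word 1: 'jumps'
  Word 2: 'boy'
  Word 3: 'tree'
  Word 4: 'mountain'
  Word 5: 'dog'
  Word 6: 'bought'
  Word 7: 'mountain'
  Word 8: 'this'
  Word 9: 'sleeps'
  Word 10: 'horse'
  Word 11: 'these'
  Word 12: 'until'
Total words: 12

12


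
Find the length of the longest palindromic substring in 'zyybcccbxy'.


Scanning 'zyybcccbxy' for palindromic substrings.
Substring at positions 3-7: 'bcccb'.
Check: reverse('bcccb') = 'bcccb' -> palindrome confirmed.
Neighbouring characters ('y' / 'x') break symmetry, so it cannot extend further.
No longer palindromic substring exists; longest length = 5

5


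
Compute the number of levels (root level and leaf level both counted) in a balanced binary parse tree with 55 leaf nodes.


In a balanced binary tree with n leaves the deepest leaf is ceil(log2(n)) edges below the root,
so counting node levels inclusive of root and leaves gives ceil(log2(n)) + 1 levels.
log2(55) = 5.7814
ceil(5.7814) = 6
levels = 6 + 1 = 7

7


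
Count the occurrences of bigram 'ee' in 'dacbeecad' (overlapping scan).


Scanning 'dacbeecad' for bigram 'ee':
  Position 0: 'da' -> no
  Position 1: 'ac' -> no
  Position 2: 'cb' -> no
  Position 3: 'be' -> no
  Position 4: 'ee' -> MATCH
  Position 5: 'ec' -> no
  Position 6: 'ca' -> no
  Position 7: 'ad' -> no
Total matches: 1

1


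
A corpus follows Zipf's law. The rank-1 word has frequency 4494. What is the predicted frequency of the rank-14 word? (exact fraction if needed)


Zipf's law: freq(rank) = f1 / rank
f1 = 4494, rank = 14
freq = 4494 / 14
= 321

321


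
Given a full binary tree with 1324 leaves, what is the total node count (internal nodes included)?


Leaf nodes (terminals): 1324
Internal nodes = n - 1 = 1324 - 1 = 1323
Total = leaves + internal = 1324 + 1323 = 2647

2647


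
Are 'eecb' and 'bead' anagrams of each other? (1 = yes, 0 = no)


Sort characters of 'eecb': 'bcee'
Sort characters of 'bead': 'abde'
Sorted forms differ -> they are NOT anagrams
Result: 0

0


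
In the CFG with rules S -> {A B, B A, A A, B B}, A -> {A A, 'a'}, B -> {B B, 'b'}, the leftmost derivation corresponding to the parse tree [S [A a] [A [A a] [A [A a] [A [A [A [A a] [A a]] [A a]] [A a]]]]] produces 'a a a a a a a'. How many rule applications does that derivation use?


Every bracketed nonterminal node [X ...] in the tree is produced by exactly one rule application.
Reading the tree off as a leftmost derivation:
  Step 1: S  =>  A A   (applied S -> A A)
  Step 2: A A  =>  a A   (applied A -> a)
  Step 3: a A  =>  a A A   (applied A -> A A)
  Step 4: a A A  =>  a a A   (applied A -> a)
  Step 5: a a A  =>  a a A A   (applied A -> A A)
  Step 6: a a A A  =>  a a a A   (applied A -> a)
  Step 7: a a a A  =>  a a a A A   (applied A -> A A)
  Step 8: a a a A A  =>  a a a A A A   (applied A -> A A)
  Step 9: a a a A A A  =>  a a a A A A A   (applied A -> A A)
  Step 10: a a a A A A A  =>  a a a a A A A   (applied A -> a)
  Step 11: a a a a A A A  =>  a a a a a A A   (applied A -> a)
  Step 12: a a a a a A A  =>  a a a a a a A   (applied A -> a)
  Step 13: a a a a a a A  =>  a a a a a a a   (applied A -> a)
Final yield: a a a a a a a
Total rewrite steps: 13

13


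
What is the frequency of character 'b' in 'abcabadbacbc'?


Scanning 'abcabadbacbc' for 'b':
  Position 1: 'b' -> MATCH (count: 1)
  Position 4: 'b' -> MATCH (count: 2)
  Position 7: 'b' -> MATCH (count: 3)
  Position 10: 'b' -> MATCH (count: 4)
Total occurrences of 'b': 4

4


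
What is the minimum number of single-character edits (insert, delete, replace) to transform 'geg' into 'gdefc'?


Building DP table for s1='geg' (len 3) and s2='gdefc' (len 5):
       g  d  e  f  c
    0  1  2  3  4  5
  g 1  0  1  2  3  4
  e 2  1  1  1  2  3
  g 3  2  2  2  2  3
Edit distance = dp[3][5] = 3

3


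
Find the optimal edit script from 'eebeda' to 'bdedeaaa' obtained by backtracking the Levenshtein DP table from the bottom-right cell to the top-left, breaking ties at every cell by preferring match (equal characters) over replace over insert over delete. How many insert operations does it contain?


Edit distance = 5. Backtracking from cell (6, 8) with preference match > replace > insert > delete,
then listing the resulting alignment 'eebeda' -> 'bdedeaaa' left to right:
  Step 1: insert 'b' [insertion #1]
  Step 2: replace e->d
  Step 3: keep 'e'
  Step 4: replace b->d
  Step 5: keep 'e'
  Step 6: insert 'a' [insertion #2]
  Step 7: replace d->a
  Step 8: keep 'a'
Total insertions: 2

2


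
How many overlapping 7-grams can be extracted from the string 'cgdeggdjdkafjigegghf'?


String 'cgdeggdjdkafjigegghf' has length L = 20.
Number of overlapping n-grams = L - n + 1
Substituting: 20 - 7 + 1 = 14

14


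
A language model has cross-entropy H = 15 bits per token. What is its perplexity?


Perplexity formula: PP = 2^H
H = 15
PP = 2^15
PP = 2^15 = 32768

32768


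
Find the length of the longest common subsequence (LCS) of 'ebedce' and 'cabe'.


DP table for LCS of 'ebedce' and 'cabe':
       c  a  b  e
    0  0  0  0  0
  e 0  0  0  0  1
  b 0  0  0  1  1
  e 0  0  0  1  2
  d 0  0  0  1  2
  c 0  1  1  1  2
  e 0  1  1  1  2
LCS: 'be'
LCS length = 2

2


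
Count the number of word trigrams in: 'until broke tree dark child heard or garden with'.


Word trigrams from [9] words:
  Trigram 1: (until broke tree)
  Trigram 2: (broke tree dark)
  Trigram 3: (tree dark child)
  Trigram 4: (dark child heard)
  Trigram 5: (child heard or)
  Trigram 6: (heard or garden)
  Trigram 7: (or garden with)
Total word trigrams: 9 - 2 = 7

7


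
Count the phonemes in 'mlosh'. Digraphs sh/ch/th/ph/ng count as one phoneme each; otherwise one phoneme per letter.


Parsing 'mlosh' greedily, digraphs first:
  'm' -> consonant phoneme (phonemes so far: 1)
  'l' -> consonant phoneme (phonemes so far: 2)
  'o' -> vowel phoneme (phonemes so far: 3)
  'sh' -> digraph (1 consonant phoneme) (phonemes so far: 4)
Total phonemes: 4

4


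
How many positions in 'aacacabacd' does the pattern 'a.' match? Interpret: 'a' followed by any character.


Pattern: a. means 'a' followed by any character.
Scanning 'aacacabacd' position-by-position:
  Pos 0: window 'aa' -> MATCH
  Pos 1: window 'ac' -> MATCH
  Pos 2: window 'ca' -> no
  Pos 3: window 'ac' -> MATCH
  Pos 4: window 'ca' -> no
  Pos 5: window 'ab' -> MATCH
  Pos 6: window 'ba' -> no
  Pos 7: window 'ac' -> MATCH
  Pos 8: window 'cd' -> no
  Pos 9: window 'd' -> no
Total matches: 5

5


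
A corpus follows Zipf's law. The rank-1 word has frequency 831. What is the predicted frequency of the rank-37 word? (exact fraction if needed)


Zipf's law: freq(rank) = f1 / rank
f1 = 831, rank = 37
freq = 831 / 37
GCD(831, 37) = 1
Simplified: 831/37

831/37


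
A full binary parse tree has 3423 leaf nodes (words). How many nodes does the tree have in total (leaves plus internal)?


Leaf nodes (terminals): 3423
Internal nodes = n - 1 = 3423 - 1 = 3422
Total = leaves + internal = 3423 + 3422 = 6845

6845


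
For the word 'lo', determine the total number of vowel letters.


Scanning each character of 'lo':
  Position 1: 'l' -> consonant (running count: 0)
  Position 2: 'o' -> vowel (running count: 1)
Total vowels: 1

1


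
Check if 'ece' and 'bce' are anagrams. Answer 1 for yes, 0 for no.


Sort characters of 'ece': 'cee'
Sort characters of 'bce': 'bce'
Sorted forms differ -> they are NOT anagrams
Result: 0

0


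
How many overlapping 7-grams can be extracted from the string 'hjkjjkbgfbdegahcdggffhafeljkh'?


String 'hjkjjkbgfbdegahcdggffhafeljkh' has length L = 29.
Number of overlapping n-grams = L - n + 1
Substituting: 29 - 7 + 1 = 23

23


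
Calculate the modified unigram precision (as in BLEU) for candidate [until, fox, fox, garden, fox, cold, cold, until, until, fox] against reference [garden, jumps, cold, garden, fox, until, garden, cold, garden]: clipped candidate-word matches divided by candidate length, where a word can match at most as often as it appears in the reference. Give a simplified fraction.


Reference word counts: {'cold': 2, 'fox': 1, 'garden': 4, 'jumps': 1, 'until': 1}
Checking each candidate word (with clipping):
  'until' -> in reference (ref count 1, used 1/1) -> match (matches: 1)
  'fox' -> in reference (ref count 1, used 1/1) -> match (matches: 2)
  'fox' -> ref count 1 already used up (1/1) -> clipped, no match (matches: 2)
  'garden' -> in reference (ref count 4, used 1/4) -> match (matches: 3)
  'fox' -> ref count 1 already used up (1/1) -> clipped, no match (matches: 3)
  'cold' -> in reference (ref count 2, used 1/2) -> match (matches: 4)
  'cold' -> in reference (ref count 2, used 2/2) -> match (matches: 5)
  'until' -> ref count 1 already used up (1/1) -> clipped, no match (matches: 5)
  'until' -> ref count 1 already used up (1/1) -> clipped, no match (matches: 5)
  'fox' -> ref count 1 already used up (1/1) -> clipped, no match (matches: 5)
Clipped matches: 5, Candidate length: 10
Precision = 5/10 = 1/2

1/2


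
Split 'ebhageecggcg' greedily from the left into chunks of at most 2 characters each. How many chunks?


'ebhageecggcg' has 12 characters.
Chunking with max size 2:
  Chunk 1: 'eb' (positions 0-1)
  Chunk 2: 'ha' (positions 2-3)
  Chunk 3: 'ge' (positions 4-5)
  Chunk 4: 'ec' (positions 6-7)
  Chunk 5: 'gg' (positions 8-9)
  Chunk 6: 'cg' (positions 10-11)
Total chunks: ceil(12 / 2) = 6

6


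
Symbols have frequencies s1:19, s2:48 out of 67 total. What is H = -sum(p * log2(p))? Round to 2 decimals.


Computing entropy H = -sum(p_i * log2(p_i)):
  s1: p = 19/67 = 0.2836, -p*log2(p) = 0.5156
  s2: p = 48/67 = 0.7164, -p*log2(p) = 0.3447
H = sum of terms = 0.8603
Rounded to 2 decimals: 0.86

0.86


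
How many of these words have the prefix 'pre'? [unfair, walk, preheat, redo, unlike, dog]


Checking each word for prefix 'pre':
  'unfair' -> no (count: 0)
  'walk' -> no (count: 0)
  'preheat' -> YES, starts with 'pre' (count: 1)
  'redo' -> no (count: 1)
  'unlike' -> no (count: 1)
  'dog' -> no (count: 1)
Total with prefix 'pre': 1

1


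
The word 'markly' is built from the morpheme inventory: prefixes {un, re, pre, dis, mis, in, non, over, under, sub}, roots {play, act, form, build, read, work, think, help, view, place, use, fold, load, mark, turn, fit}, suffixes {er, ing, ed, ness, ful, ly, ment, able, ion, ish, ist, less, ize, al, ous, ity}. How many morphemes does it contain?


Segmenting 'markly' against the inventory:
  'mark' -> root (morpheme 1)
  'ly' -> suffix (morpheme 2)
Total morphemes: 2

2


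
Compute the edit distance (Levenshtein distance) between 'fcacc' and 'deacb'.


Building DP table for s1='fcacc' (len 5) and s2='deacb' (len 5):
       d  e  a  c  b
    0  1  2  3  4  5
  f 1  1  2  3  4  5
  c 2  2  2  3  3  4
  a 3  3  3  2  3  4
  c 4  4  4  3  2  3
  c 5  5  5  4  3  3
Edit distance = dp[5][5] = 3

3


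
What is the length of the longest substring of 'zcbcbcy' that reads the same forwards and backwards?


Scanning 'zcbcbcy' for palindromic substrings.
Substring at positions 1-5: 'cbcbc'.
Check: reverse('cbcbc') = 'cbcbc' -> palindrome confirmed.
Neighbouring characters ('z' / 'y') break symmetry, so it cannot extend further.
No longer palindromic substring exists; longest length = 5

5


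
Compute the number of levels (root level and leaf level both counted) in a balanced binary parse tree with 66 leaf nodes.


In a balanced binary tree with n leaves the deepest leaf is ceil(log2(n)) edges below the root,
so counting node levels inclusive of root and leaves gives ceil(log2(n)) + 1 levels.
log2(66) = 6.0444
ceil(6.0444) = 7
levels = 7 + 1 = 8

8


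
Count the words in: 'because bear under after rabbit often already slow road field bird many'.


Counting words by splitting on spaces:
  Word 1: 'because'
  Word 2: 'bear'
  Word 3: 'under'
  Word 4: 'after'
  Word 5: 'rabbit'
  Word 6: 'often'
  Word 7: 'already'
  Word 8: 'slow'
  Word 9: 'road'
  Word 10: 'field'
  Word 11: 'bird'
  Word 12: 'many'
Total words: 12

12


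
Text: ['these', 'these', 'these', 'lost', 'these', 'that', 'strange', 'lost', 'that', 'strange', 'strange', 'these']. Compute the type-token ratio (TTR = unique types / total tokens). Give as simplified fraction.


Tokens: 12
Unique types: ('lost', 'strange', 'that', 'these') = 4
TTR = 4/12
Simplify: divide both by 4 -> 1/3
TTR = 1/3

1/3


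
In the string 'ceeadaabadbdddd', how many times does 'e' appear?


Scanning 'ceeadaabadbdddd' for 'e':
  Position 1: 'e' -> MATCH (count: 1)
  Position 2: 'e' -> MATCH (count: 2)
Total occurrences of 'e': 2

2


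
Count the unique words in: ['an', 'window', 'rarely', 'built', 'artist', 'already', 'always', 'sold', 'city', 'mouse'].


Listing all tokens and tracking unique types:
  Token 1: 'an' -> NEW (unique so far: 1)
  Token 2: 'window' -> NEW (unique so far: 2)
  Token 3: 'rarely' -> NEW (unique so far: 3)
  Token 4: 'built' -> NEW (unique so far: 4)
  Token 5: 'artist' -> NEW (unique so far: 5)
  Token 6: 'already' -> NEW (unique so far: 6)
  Token 7: 'always' -> NEW (unique so far: 7)
  Token 8: 'sold' -> NEW (unique so far: 8)
  Token 9: 'city' -> NEW (unique so far: 9)
  Token 10: 'mouse' -> NEW (unique so far: 10)
Unique types: ('already', 'always', 'an', 'artist', 'built', 'city', 'mouse', 'rarely', 'sold', 'window')
Vocabulary size: 10

10


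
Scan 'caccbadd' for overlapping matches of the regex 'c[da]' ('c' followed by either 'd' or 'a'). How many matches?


Pattern: c[da] means 'c' followed by either 'd' or 'a'.
Scanning 'caccbadd' position-by-position:
  Pos 0: window 'ca' -> MATCH
  Pos 1: window 'ac' -> no
  Pos 2: window 'cc' -> no
  Pos 3: window 'cb' -> no
  Pos 4: window 'ba' -> no
  Pos 5: window 'ad' -> no
  Pos 6: window 'dd' -> no
  Pos 7: window 'd' -> no
Total matches: 1

1


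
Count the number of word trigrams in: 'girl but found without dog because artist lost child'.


Word trigrams from [9] words:
  Trigram 1: (girl but found)
  Trigram 2: (but found without)
  Trigram 3: (found without dog)
  Trigram 4: (without dog because)
  Trigram 5: (dog because artist)
  Trigram 6: (because artist lost)
  Trigram 7: (artist lost child)
Total word trigrams: 9 - 2 = 7

7


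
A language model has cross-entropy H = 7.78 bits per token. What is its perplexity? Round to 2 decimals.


Perplexity formula: PP = 2^H
H = 7.78
PP = 2^7.78
Decompose: 2^7.78 = 2^7 * 2^0.78
2^7 = 128, 2^0.78 ~ 1.7171309
PP ~ 128 * 1.7171309 = 219.7927552
Rounded to 2 decimals: 219.79

219.79


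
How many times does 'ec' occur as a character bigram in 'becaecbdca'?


Scanning 'becaecbdca' for bigram 'ec':
  Position 0: 'be' -> no
  Position 1: 'ec' -> MATCH
  Position 2: 'ca' -> no
  Position 3: 'ae' -> no
  Position 4: 'ec' -> MATCH
  Position 5: 'cb' -> no
  Position 6: 'bd' -> no
  Position 7: 'dc' -> no
  Position 8: 'ca' -> no
Total matches: 2

2


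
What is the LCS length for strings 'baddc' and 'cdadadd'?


DP table for LCS of 'baddc' and 'cdadadd':
       c  d  a  d  a  d  d
    0  0  0  0  0  0  0  0
  b 0  0  0  0  0  0  0  0
  a 0  0  0  1  1  1  1  1
  d 0  0  1  1  2  2  2  2
  d 0  0  1  1  2  2  3  3
  c 0  1  1  1  2  2  3  3
LCS: 'add'
LCS length = 3

3


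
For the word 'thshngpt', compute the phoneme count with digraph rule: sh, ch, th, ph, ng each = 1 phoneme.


Parsing 'thshngpt' greedily, digraphs first:
  'th' -> digraph (1 consonant phoneme) (phonemes so far: 1)
  'sh' -> digraph (1 consonant phoneme) (phonemes so far: 2)
  'ng' -> digraph (1 consonant phoneme) (phonemes so far: 3)
  'p' -> consonant phoneme (phonemes so far: 4)
  't' -> consonant phoneme (phonemes so far: 5)
Total phonemes: 5

5


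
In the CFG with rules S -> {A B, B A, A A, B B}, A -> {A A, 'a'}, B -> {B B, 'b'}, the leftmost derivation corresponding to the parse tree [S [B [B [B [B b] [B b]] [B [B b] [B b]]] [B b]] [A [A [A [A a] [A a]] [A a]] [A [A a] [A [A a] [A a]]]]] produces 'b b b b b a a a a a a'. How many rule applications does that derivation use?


Every bracketed nonterminal node [X ...] in the tree is produced by exactly one rule application.
Reading the tree off as a leftmost derivation:
  Step 1: S  =>  B A   (applied S -> B A)
  Step 2: B A  =>  B B A   (applied B -> B B)
  Step 3: B B A  =>  B B B A   (applied B -> B B)
  Step 4: B B B A  =>  B B B B A   (applied B -> B B)
  Step 5: B B B B A  =>  b B B B A   (applied B -> b)
  Step 6: b B B B A  =>  b b B B A   (applied B -> b)
  Step 7: b b B B A  =>  b b B B B A   (applied B -> B B)
  Step 8: b b B B B A  =>  b b b B B A   (applied B -> b)
  Step 9: b b b B B A  =>  b b b b B A   (applied B -> b)
  Step 10: b b b b B A  =>  b b b b b A   (applied B -> b)
  Step 11: b b b b b A  =>  b b b b b A A   (applied A -> A A)
  Step 12: b b b b b A A  =>  b b b b b A A A   (applied A -> A A)
  Step 13: b b b b b A A A  =>  b b b b b A A A A   (applied A -> A A)
  Step 14: b b b b b A A A A  =>  b b b b b a A A A   (applied A -> a)
  Step 15: b b b b b a A A A  =>  b b b b b a a A A   (applied A -> a)
  Step 16: b b b b b a a A A  =>  b b b b b a a a A   (applied A -> a)
  Step 17: b b b b b a a a A  =>  b b b b b a a a A A   (applied A -> A A)
  Step 18: b b b b b a a a A A  =>  b b b b b a a a a A   (applied A -> a)
  Step 19: b b b b b a a a a A  =>  b b b b b a a a a A A   (applied A -> A A)
  Step 20: b b b b b a a a a A A  =>  b b b b b a a a a a A   (applied A -> a)
  Step 21: b b b b b a a a a a A  =>  b b b b b a a a a a a   (applied A -> a)
Final yield: b b b b b a a a a a a
Total rewrite steps: 21

21


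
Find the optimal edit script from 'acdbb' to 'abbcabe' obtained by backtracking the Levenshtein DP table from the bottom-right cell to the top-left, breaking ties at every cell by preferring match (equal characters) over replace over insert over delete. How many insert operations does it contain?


Edit distance = 4. Backtracking from cell (5, 7) with preference match > replace > insert > delete,
then listing the resulting alignment 'acdbb' -> 'abbcabe' left to right:
  Step 1: keep 'a'
  Step 2: insert 'b' [insertion #1]
  Step 3: insert 'b' [insertion #2]
  Step 4: keep 'c'
  Step 5: replace d->a
  Step 6: keep 'b'
  Step 7: replace b->e
Total insertions: 2

2


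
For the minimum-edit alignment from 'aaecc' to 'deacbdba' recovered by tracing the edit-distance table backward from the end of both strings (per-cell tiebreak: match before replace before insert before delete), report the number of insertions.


Edit distance = 7. Backtracking from cell (5, 8) with preference match > replace > insert > delete,
then listing the resulting alignment 'aaecc' -> 'deacbdba' left to right:
  Step 1: insert 'd' [insertion #1]
  Step 2: insert 'e' [insertion #2]
  Step 3: keep 'a'
  Step 4: insert 'c' [insertion #3]
  Step 5: replace a->b
  Step 6: replace e->d
  Step 7: replace c->b
  Step 8: replace c->a
Total insertions: 3

3


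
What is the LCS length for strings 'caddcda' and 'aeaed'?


DP table for LCS of 'caddcda' and 'aeaed':
       a  e  a  e  d
    0  0  0  0  0  0
  c 0  0  0  0  0  0
  a 0  1  1  1  1  1
  d 0  1  1  1  1  2
  d 0  1  1  1  1  2
  c 0  1  1  1  1  2
  d 0  1  1  1  1  2
  a 0  1  1  2  2  2
LCS: 'ad'
LCS length = 2

2


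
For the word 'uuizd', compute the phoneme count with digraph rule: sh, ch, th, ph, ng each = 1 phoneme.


Parsing 'uuizd' greedily, digraphs first:
  'u' -> vowel phoneme (phonemes so far: 1)
  'u' -> vowel phoneme (phonemes so far: 2)
  'i' -> vowel phoneme (phonemes so far: 3)
  'z' -> consonant phoneme (phonemes so far: 4)
  'd' -> consonant phoneme (phonemes so far: 5)
Total phonemes: 5

5


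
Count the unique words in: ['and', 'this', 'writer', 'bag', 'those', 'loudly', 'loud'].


Listing all tokens and tracking unique types:
  Token 1: 'and' -> NEW (unique so far: 1)
  Token 2: 'this' -> NEW (unique so far: 2)
  Token 3: 'writer' -> NEW (unique so far: 3)
  Token 4: 'bag' -> NEW (unique so far: 4)
  Token 5: 'those' -> NEW (unique so far: 5)
  Token 6: 'loudly' -> NEW (unique so far: 6)
  Token 7: 'loud' -> NEW (unique so far: 7)
Unique types: ('and', 'bag', 'loud', 'loudly', 'this', 'those', 'writer')
Vocabulary size: 7

7


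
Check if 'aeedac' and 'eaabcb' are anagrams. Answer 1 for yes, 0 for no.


Sort characters of 'aeedac': 'aacdee'
Sort characters of 'eaabcb': 'aabbce'
Sorted forms differ -> they are NOT anagrams
Result: 0

0


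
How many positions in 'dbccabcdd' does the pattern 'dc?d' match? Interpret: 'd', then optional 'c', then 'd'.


Pattern: dc?d means 'd', then optional 'c', then 'd'.
Scanning 'dbccabcdd' position-by-position:
  Pos 0: window 'dbc' -> no
  Pos 1: window 'bcc' -> no
  Pos 2: window 'cca' -> no
  Pos 3: window 'cab' -> no
  Pos 4: window 'abc' -> no
  Pos 5: window 'bcd' -> no
  Pos 6: window 'cdd' -> no
  Pos 7: window 'dd' -> MATCH
  Pos 8: window 'd' -> no
Total matches: 1

1


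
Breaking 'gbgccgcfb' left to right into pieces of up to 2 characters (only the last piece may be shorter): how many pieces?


'gbgccgcfb' has 9 characters.
Chunking with max size 2:
  Chunk 1: 'gb' (positions 0-1)
  Chunk 2: 'gc' (positions 2-3)
  Chunk 3: 'cg' (positions 4-5)
  Chunk 4: 'cf' (positions 6-7)
  Chunk 5: 'b' (positions 8-8)
Total chunks: ceil(9 / 2) = 5

5


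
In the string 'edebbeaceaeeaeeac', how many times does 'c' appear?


Scanning 'edebbeaceaeeaeeac' for 'c':
  Position 7: 'c' -> MATCH (count: 1)
  Position 16: 'c' -> MATCH (count: 2)
Total occurrences of 'c': 2

2


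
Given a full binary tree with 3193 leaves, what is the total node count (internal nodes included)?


Leaf nodes (terminals): 3193
Internal nodes = n - 1 = 3193 - 1 = 3192
Total = leaves + internal = 3193 + 3192 = 6385

6385


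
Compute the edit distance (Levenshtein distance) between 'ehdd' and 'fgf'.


Building DP table for s1='ehdd' (len 4) and s2='fgf' (len 3):
       f  g  f
    0  1  2  3
  e 1  1  2  3
  h 2  2  2  3
  d 3  3  3  3
  d 4  4  4  4
Edit distance = dp[4][3] = 4

4


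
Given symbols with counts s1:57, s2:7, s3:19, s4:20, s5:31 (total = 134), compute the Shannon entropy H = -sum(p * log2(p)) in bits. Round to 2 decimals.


Computing entropy H = -sum(p_i * log2(p_i)):
  s1: p = 57/134 = 0.4254, -p*log2(p) = 0.5246
  s2: p = 7/134 = 0.0522, -p*log2(p) = 0.2225
  s3: p = 19/134 = 0.1418, -p*log2(p) = 0.3996
  s4: p = 20/134 = 0.1493, -p*log2(p) = 0.4096
  s5: p = 31/134 = 0.2313, -p*log2(p) = 0.4886
H = sum of terms = 2.0449
Rounded to 2 decimals: 2.04

2.04


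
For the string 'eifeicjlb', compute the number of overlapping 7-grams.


String 'eifeicjlb' has length L = 9.
Number of overlapping n-grams = L - n + 1
Substituting: 9 - 7 + 1 = 3

3


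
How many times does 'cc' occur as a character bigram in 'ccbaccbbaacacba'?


Scanning 'ccbaccbbaacacba' for bigram 'cc':
  Position 0: 'cc' -> MATCH
  Position 1: 'cb' -> no
  Position 2: 'ba' -> no
  Position 3: 'ac' -> no
  Position 4: 'cc' -> MATCH
  Position 5: 'cb' -> no
  Position 6: 'bb' -> no
  Position 7: 'ba' -> no
  Position 8: 'aa' -> no
  Position 9: 'ac' -> no
  Position 10: 'ca' -> no
  Position 11: 'ac' -> no
  Position 12: 'cb' -> no
  Position 13: 'ba' -> no
Total matches: 2

2


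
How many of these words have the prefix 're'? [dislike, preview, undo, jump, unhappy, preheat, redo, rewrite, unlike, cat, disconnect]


Checking each word for prefix 're':
  'dislike' -> no (count: 0)
  'preview' -> no (count: 0)
  'undo' -> no (count: 0)
  'jump' -> no (count: 0)
  'unhappy' -> no (count: 0)
  'preheat' -> no (count: 0)
  'redo' -> YES, starts with 're' (count: 1)
  'rewrite' -> YES, starts with 're' (count: 2)
  'unlike' -> no (count: 2)
  'cat' -> no (count: 2)
  'disconnect' -> no (count: 2)
Total with prefix 're': 2

2


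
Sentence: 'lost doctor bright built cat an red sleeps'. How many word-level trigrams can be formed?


Word trigrams from [8] words:
  Trigram 1: (lost doctor bright)
  Trigram 2: (doctor bright built)
  Trigram 3: (bright built cat)
  Trigram 4: (built cat an)
  Trigram 5: (cat an red)
  Trigram 6: (an red sleeps)
Total word trigrams: 8 - 2 = 6

6


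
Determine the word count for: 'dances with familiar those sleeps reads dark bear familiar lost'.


Counting words by splitting on spaces:
  Word 1: 'dances'
  Word 2: 'with'
  Word 3: 'familiar'
  Word 4: 'those'
  Word 5: 'sleeps'
  Word 6: 'reads'
  Word 7: 'dark'
  Word 8: 'bear'
  Word 9: 'familiar'
  Word 10: 'lost'
Total words: 10

10


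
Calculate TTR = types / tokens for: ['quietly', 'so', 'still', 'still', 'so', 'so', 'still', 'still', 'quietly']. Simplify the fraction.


Tokens: 9
Unique types: ('quietly', 'so', 'still') = 3
TTR = 3/9
Simplify: divide both by 3 -> 1/3
TTR = 1/3

1/3


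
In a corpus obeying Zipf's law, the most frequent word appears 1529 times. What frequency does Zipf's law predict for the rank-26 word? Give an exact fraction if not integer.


Zipf's law: freq(rank) = f1 / rank
f1 = 1529, rank = 26
freq = 1529 / 26
GCD(1529, 26) = 1
Simplified: 1529/26

1529/26


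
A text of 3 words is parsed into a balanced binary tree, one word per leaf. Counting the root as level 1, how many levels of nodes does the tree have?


In a balanced binary tree with n leaves the deepest leaf is ceil(log2(n)) edges below the root,
so counting node levels inclusive of root and leaves gives ceil(log2(n)) + 1 levels.
log2(3) = 1.5850
ceil(1.5850) = 2
levels = 2 + 1 = 3

3


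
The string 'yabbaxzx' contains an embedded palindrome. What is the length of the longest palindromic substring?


Scanning 'yabbaxzx' for palindromic substrings.
Substring at positions 1-4: 'abba'.
Check: reverse('abba') = 'abba' -> palindrome confirmed.
Neighbouring characters ('y' / 'x') break symmetry, so it cannot extend further.
No longer palindromic substring exists; longest length = 4

4


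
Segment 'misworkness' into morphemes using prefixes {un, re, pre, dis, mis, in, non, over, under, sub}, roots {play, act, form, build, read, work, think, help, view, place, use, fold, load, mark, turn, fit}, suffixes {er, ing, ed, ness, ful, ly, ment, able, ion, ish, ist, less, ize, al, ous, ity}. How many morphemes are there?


Segmenting 'misworkness' against the inventory:
  'mis' -> prefix (morpheme 1)
  'work' -> root (morpheme 2)
  'ness' -> suffix (morpheme 3)
Total morphemes: 3

3


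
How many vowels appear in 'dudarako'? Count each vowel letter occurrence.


Scanning each character of 'dudarako':
  Position 1: 'd' -> consonant (running count: 0)
  Position 2: 'u' -> vowel (running count: 1)
  Position 3: 'd' -> consonant (running count: 1)
  Position 4: 'a' -> vowel (running count: 2)
  Position 5: 'r' -> consonant (running count: 2)
  Position 6: 'a' -> vowel (running count: 3)
  Position 7: 'k' -> consonant (running count: 3)
  Position 8: 'o' -> vowel (running count: 4)
Total vowels: 4

4


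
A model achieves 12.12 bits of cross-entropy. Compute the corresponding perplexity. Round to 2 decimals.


Perplexity formula: PP = 2^H
H = 12.12
PP = 2^12.12
Decompose: 2^12.12 = 2^12 * 2^0.12
2^12 = 4096, 2^0.12 ~ 1.0867349
PP ~ 4096 * 1.0867349 = 4451.2661504
Rounded to 2 decimals: 4451.27

4451.27
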